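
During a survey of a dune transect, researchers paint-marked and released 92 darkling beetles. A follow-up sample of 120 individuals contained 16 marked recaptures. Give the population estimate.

N = 690

Lincoln-Petersen assumes M/N = R/C, so N = M·C / R.
N = (92 × 120) / 16 = 11040 / 16 = 690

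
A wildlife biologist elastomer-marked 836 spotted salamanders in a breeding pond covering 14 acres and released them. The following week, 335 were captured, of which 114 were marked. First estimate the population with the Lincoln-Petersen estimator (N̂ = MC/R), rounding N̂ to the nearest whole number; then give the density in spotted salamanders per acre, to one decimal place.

N̂ = 836·335/114 = 280060/114 ≈ 2456.7 → 2457
Density = N̂ / area = 2457 / 14 ≈ 175.50 → 175.5 per acre

density ≈ 175.5 spotted salamanders per acre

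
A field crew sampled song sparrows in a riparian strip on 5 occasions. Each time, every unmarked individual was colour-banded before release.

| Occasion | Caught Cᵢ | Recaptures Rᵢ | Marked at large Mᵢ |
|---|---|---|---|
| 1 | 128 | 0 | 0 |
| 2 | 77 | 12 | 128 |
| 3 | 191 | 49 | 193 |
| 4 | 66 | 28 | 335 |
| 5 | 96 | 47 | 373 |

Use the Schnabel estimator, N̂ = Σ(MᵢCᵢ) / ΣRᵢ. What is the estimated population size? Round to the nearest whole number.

N ≈ 769

Σ MᵢCᵢ = 0·128 + 128·77 + 193·191 + 335·66 + 373·96 = 0 + 9856 + 36863 + 22110 + 35808 = 104637
Σ Rᵢ = 0 + 12 + 49 + 28 + 47 = 136
N̂ = 104637 / 136 ≈ 769.4 → 769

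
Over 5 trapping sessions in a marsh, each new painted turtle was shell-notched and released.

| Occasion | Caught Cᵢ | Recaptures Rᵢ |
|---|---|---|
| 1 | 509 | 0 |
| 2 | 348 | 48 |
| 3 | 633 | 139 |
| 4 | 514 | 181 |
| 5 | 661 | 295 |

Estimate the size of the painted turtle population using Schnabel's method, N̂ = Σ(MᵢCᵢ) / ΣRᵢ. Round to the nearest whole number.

Marked at large before each occasion: Mᵢ = Σⱼ<ᵢ (Cⱼ − Rⱼ) → M1=0, M2=509, M3=809, M4=1303, M5=1636
Σ MᵢCᵢ = 0·509 + 509·348 + 809·633 + 1303·514 + 1636·661 = 0 + 177132 + 512097 + 669742 + 1081396 = 2440367
Σ Rᵢ = 0 + 48 + 139 + 181 + 295 = 663
N̂ = 2440367 / 663 ≈ 3680.8 → 3681

N ≈ 3681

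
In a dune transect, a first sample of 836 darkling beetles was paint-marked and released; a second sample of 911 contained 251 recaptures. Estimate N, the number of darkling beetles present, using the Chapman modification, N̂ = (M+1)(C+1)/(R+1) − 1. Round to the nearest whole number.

N̂ = (836+1)(911+1)/(251+1) − 1 = 837·912/252 − 1
= 763344/252 − 1 ≈ 3029.1 − 1 ≈ 3028.1 → 3028

N ≈ 3028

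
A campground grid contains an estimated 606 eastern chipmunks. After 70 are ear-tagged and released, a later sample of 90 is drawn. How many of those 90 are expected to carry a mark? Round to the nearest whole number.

expected recaptures ≈ 10

The marked fraction of the population is 70/606, so in a sample of 90 expect C·(M/N) marked.
E[R] = 70 × 90 / 606 = 6300 / 606 ≈ 10.4 → 10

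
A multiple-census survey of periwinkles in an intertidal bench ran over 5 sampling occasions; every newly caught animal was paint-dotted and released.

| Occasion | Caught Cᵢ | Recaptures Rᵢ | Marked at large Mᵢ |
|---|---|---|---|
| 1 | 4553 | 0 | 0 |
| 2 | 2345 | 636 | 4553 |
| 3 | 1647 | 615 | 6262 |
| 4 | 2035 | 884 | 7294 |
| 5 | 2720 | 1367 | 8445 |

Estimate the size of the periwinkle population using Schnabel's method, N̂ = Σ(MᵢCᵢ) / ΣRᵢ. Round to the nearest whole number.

Σ MᵢCᵢ = 0·4553 + 4553·2345 + 6262·1647 + 7294·2035 + 8445·2720 = 0 + 10676785 + 10313514 + 14843290 + 22970400 = 58803989
Σ Rᵢ = 0 + 636 + 615 + 884 + 1367 = 3502
N̂ = 58803989 / 3502 ≈ 16791.5 → 16792

N ≈ 16,792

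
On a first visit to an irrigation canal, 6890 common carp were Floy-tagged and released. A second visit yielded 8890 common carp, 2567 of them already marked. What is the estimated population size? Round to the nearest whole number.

N ≈ 23,861

Lincoln-Petersen assumes M/N = R/C, so N = M·C / R.
N = (6890 × 8890) / 2567 = 61252100 / 2567 ≈ 23861.4 → 23861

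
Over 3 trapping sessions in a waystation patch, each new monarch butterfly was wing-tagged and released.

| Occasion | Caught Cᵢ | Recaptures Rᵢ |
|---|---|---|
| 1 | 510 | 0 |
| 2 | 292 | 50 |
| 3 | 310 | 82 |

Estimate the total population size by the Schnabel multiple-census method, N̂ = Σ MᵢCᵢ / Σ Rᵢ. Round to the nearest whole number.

Marked at large before each occasion: Mᵢ = Σⱼ<ᵢ (Cⱼ − Rⱼ) → M1=0, M2=510, M3=752
Σ MᵢCᵢ = 0·510 + 510·292 + 752·310 = 0 + 148920 + 233120 = 382040
Σ Rᵢ = 0 + 50 + 82 = 132
N̂ = 382040 / 132 ≈ 2894.2 → 2894

N ≈ 2894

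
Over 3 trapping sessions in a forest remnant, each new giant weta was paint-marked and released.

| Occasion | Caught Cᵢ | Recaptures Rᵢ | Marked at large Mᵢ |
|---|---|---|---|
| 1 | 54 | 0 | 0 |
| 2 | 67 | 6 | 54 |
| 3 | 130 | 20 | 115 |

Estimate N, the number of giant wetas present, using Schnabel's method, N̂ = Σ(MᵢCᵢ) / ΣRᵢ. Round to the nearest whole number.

Σ MᵢCᵢ = 0·54 + 54·67 + 115·130 = 0 + 3618 + 14950 = 18568
Σ Rᵢ = 0 + 6 + 20 = 26
N̂ = 18568 / 26 ≈ 714.2 → 714

N ≈ 714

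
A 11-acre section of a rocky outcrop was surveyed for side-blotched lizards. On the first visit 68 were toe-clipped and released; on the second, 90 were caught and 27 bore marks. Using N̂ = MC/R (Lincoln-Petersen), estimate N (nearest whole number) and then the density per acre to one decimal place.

density ≈ 20.6 side-blotched lizards per acre

N̂ = 68·90/27 = 6120/27 ≈ 226.7 → 227
Density = N̂ / area = 227 / 11 ≈ 20.64 → 20.6 per acre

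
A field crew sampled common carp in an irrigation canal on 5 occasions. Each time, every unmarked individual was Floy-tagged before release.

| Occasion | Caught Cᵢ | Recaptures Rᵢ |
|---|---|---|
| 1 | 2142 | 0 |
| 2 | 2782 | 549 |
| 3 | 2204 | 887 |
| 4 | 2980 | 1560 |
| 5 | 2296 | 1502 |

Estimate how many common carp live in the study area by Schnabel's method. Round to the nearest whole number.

Marked at large before each occasion: Mᵢ = Σⱼ<ᵢ (Cⱼ − Rⱼ) → M1=0, M2=2142, M3=4375, M4=5692, M5=7112
Σ MᵢCᵢ = 0·2142 + 2142·2782 + 4375·2204 + 5692·2980 + 7112·2296 = 0 + 5959044 + 9642500 + 16962160 + 16329152 = 48892856
Σ Rᵢ = 0 + 549 + 887 + 1560 + 1502 = 4498
N̂ = 48892856 / 4498 ≈ 10869.9 → 10870

N ≈ 10,870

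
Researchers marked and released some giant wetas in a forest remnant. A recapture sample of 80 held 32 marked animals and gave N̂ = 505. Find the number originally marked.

From N = M·C/R: M = N·R / C = 505·32 / 80 = 16160 / 80 = 202.

M = 202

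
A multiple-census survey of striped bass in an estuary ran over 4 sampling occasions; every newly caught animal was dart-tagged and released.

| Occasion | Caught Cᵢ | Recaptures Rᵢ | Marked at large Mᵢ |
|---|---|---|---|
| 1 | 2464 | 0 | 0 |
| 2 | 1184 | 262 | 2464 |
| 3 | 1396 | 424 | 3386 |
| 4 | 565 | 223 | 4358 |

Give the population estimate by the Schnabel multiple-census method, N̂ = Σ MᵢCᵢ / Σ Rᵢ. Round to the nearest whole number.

N ≈ 11,118

Σ MᵢCᵢ = 0·2464 + 2464·1184 + 3386·1396 + 4358·565 = 0 + 2917376 + 4726856 + 2462270 = 10106502
Σ Rᵢ = 0 + 262 + 424 + 223 = 909
N̂ = 10106502 / 909 ≈ 11118.3 → 11118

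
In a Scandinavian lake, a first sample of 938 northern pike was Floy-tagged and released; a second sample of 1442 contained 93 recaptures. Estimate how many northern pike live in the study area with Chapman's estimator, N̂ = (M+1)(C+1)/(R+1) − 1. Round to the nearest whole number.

N ≈ 14,414

N̂ = (938+1)(1442+1)/(93+1) − 1 = 939·1443/94 − 1
= 1354977/94 − 1 ≈ 14414.6 − 1 ≈ 14413.6 → 14414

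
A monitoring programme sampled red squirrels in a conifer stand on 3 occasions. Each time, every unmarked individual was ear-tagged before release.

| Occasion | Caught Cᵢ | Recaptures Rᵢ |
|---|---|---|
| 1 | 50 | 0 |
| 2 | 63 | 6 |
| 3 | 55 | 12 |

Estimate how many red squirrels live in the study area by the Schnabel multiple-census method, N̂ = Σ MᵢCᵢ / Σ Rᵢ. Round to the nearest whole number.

Marked at large before each occasion: Mᵢ = Σⱼ<ᵢ (Cⱼ − Rⱼ) → M1=0, M2=50, M3=107
Σ MᵢCᵢ = 0·50 + 50·63 + 107·55 = 0 + 3150 + 5885 = 9035
Σ Rᵢ = 0 + 6 + 12 = 18
N̂ = 9035 / 18 ≈ 501.9 → 502

N ≈ 502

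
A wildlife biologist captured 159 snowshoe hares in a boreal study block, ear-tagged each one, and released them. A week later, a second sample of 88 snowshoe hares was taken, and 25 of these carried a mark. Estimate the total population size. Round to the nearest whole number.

N = (159 × 88) / 25 = 13992 / 25 ≈ 559.7 → 560

N ≈ 560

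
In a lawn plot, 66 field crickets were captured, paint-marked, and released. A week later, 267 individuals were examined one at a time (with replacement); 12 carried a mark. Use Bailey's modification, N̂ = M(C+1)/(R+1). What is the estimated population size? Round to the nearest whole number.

N ≈ 1361

N̂ = 66·(267+1)/(12+1) = 66·268/13 = 17688/13 ≈ 1360.6 → 1361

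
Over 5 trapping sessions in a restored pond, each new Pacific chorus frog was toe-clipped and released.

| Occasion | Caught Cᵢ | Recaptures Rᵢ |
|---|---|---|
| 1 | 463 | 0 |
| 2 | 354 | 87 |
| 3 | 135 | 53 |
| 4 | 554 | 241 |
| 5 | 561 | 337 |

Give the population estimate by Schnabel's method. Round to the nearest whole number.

Marked at large before each occasion: Mᵢ = Σⱼ<ᵢ (Cⱼ − Rⱼ) → M1=0, M2=463, M3=730, M4=812, M5=1125
Σ MᵢCᵢ = 0·463 + 463·354 + 730·135 + 812·554 + 1125·561 = 0 + 163902 + 98550 + 449848 + 631125 = 1343425
Σ Rᵢ = 0 + 87 + 53 + 241 + 337 = 718
N̂ = 1343425 / 718 ≈ 1871.1 → 1871

N ≈ 1871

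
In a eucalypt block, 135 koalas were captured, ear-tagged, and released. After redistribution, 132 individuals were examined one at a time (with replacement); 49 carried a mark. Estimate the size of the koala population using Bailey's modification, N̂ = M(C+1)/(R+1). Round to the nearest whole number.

N̂ = 135·(132+1)/(49+1) = 135·133/50 = 17955/50 ≈ 359.1 → 359

N ≈ 359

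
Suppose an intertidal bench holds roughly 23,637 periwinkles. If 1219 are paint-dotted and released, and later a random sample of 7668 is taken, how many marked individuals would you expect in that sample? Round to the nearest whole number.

Expected recaptures E[R] = M·C / N.
E[R] = 1219 × 7668 / 23637 = 9347292 / 23637 ≈ 395.45 → 395

expected recaptures ≈ 395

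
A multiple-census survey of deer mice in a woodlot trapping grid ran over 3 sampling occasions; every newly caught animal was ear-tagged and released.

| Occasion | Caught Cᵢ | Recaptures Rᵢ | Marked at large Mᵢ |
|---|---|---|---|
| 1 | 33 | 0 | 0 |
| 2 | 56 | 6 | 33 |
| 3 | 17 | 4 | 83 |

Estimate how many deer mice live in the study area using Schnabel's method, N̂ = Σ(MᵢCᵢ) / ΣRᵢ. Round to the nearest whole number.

Σ MᵢCᵢ = 0·33 + 33·56 + 83·17 = 0 + 1848 + 1411 = 3259
Σ Rᵢ = 0 + 6 + 4 = 10
N̂ = 3259 / 10 ≈ 325.9 → 326

N ≈ 326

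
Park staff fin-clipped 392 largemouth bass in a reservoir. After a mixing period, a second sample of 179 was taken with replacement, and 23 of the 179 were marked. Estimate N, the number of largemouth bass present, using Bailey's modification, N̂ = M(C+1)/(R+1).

N̂ = 392·(179+1)/(23+1) = 392·180/24 = 70560/24 = 2940

N = 2940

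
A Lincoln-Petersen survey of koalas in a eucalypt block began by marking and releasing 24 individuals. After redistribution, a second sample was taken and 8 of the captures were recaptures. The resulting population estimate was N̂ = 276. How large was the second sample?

C = 92

From N = M·C/R: C = N·R / M = 276·8 / 24 = 2208 / 24 = 92.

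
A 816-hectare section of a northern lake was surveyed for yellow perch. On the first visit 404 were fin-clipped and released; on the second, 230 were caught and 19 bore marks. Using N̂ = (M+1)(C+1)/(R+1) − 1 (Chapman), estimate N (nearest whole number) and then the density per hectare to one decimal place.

density ≈ 5.7 yellow perch per hectare

N̂ = 405·231/20 − 1 = 93555/20 − 1 ≈ 4676.8 → 4677
Density = N̂ / area = 4677 / 816 ≈ 5.73 → 5.7 per hectare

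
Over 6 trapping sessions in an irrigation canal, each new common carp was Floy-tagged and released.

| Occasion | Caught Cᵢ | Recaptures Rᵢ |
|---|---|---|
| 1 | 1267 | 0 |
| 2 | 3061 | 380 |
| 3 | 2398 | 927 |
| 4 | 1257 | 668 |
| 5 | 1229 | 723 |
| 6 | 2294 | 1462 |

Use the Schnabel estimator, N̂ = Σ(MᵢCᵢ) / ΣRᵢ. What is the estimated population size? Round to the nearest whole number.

Marked at large before each occasion: Mᵢ = Σⱼ<ᵢ (Cⱼ − Rⱼ) → M1=0, M2=1267, M3=3948, M4=5419, M5=6008, M6=6514
Σ MᵢCᵢ = 0·1267 + 1267·3061 + 3948·2398 + 5419·1257 + 6008·1229 + 6514·2294 = 0 + 3878287 + 9467304 + 6811683 + 7383832 + 14943116 = 42484222
Σ Rᵢ = 0 + 380 + 927 + 668 + 723 + 1462 = 4160
N̂ = 42484222 / 4160 ≈ 10212.6 → 10213

N ≈ 10,213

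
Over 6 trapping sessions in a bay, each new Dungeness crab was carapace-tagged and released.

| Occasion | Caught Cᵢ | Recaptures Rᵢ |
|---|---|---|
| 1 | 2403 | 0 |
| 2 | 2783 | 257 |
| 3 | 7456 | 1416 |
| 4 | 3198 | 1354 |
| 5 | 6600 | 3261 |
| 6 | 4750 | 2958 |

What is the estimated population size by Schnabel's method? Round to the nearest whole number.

Marked at large before each occasion: Mᵢ = Σⱼ<ᵢ (Cⱼ − Rⱼ) → M1=0, M2=2403, M3=4929, M4=10969, M5=12813, M6=16152
Σ MᵢCᵢ = 0·2403 + 2403·2783 + 4929·7456 + 10969·3198 + 12813·6600 + 16152·4750 = 0 + 6687549 + 36750624 + 35078862 + 84565800 + 76722000 = 239804835
Σ Rᵢ = 0 + 257 + 1416 + 1354 + 3261 + 2958 = 9246
N̂ = 239804835 / 9246 ≈ 25936.1 → 25936

N ≈ 25,936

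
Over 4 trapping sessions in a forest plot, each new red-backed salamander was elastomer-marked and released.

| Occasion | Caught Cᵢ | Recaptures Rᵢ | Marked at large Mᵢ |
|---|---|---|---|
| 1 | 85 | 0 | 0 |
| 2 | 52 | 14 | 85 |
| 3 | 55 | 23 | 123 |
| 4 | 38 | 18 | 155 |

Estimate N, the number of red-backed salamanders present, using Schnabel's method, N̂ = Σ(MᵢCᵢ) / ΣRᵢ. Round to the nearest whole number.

Σ MᵢCᵢ = 0·85 + 85·52 + 123·55 + 155·38 = 0 + 4420 + 6765 + 5890 = 17075
Σ Rᵢ = 0 + 14 + 23 + 18 = 55
N̂ = 17075 / 55 ≈ 310.45 → 310

N ≈ 310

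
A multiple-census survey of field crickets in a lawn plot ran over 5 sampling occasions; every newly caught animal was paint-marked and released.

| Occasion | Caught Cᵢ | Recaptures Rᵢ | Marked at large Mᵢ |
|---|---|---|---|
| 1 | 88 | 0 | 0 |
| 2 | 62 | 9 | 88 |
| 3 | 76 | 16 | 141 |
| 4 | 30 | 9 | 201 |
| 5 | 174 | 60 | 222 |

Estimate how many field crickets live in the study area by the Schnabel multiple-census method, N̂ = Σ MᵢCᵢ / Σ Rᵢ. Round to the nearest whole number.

N ≈ 647

Σ MᵢCᵢ = 0·88 + 88·62 + 141·76 + 201·30 + 222·174 = 0 + 5456 + 10716 + 6030 + 38628 = 60830
Σ Rᵢ = 0 + 9 + 16 + 9 + 60 = 94
N̂ = 60830 / 94 ≈ 647.1 → 647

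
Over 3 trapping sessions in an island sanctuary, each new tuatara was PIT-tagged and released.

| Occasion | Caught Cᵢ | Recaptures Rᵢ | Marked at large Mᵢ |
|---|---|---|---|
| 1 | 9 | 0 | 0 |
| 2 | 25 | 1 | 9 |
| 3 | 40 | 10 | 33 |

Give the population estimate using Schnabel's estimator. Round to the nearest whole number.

N ≈ 140

Σ MᵢCᵢ = 0·9 + 9·25 + 33·40 = 0 + 225 + 1320 = 1545
Σ Rᵢ = 0 + 1 + 10 = 11
N̂ = 1545 / 11 ≈ 140.45 → 140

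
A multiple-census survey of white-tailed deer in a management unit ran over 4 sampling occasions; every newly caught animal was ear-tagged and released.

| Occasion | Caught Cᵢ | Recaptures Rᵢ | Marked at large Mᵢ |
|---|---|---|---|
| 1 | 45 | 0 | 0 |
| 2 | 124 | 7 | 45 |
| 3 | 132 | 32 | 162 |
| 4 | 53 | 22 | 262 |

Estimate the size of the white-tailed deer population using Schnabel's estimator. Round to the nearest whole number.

N ≈ 670

Σ MᵢCᵢ = 0·45 + 45·124 + 162·132 + 262·53 = 0 + 5580 + 21384 + 13886 = 40850
Σ Rᵢ = 0 + 7 + 32 + 22 = 61
N̂ = 40850 / 61 ≈ 669.7 → 670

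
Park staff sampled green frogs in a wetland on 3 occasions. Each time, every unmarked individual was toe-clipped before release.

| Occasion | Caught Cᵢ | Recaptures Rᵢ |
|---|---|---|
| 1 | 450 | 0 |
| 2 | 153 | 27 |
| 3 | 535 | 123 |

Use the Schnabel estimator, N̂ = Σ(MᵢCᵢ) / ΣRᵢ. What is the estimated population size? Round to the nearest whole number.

Marked at large before each occasion: Mᵢ = Σⱼ<ᵢ (Cⱼ − Rⱼ) → M1=0, M2=450, M3=576
Σ MᵢCᵢ = 0·450 + 450·153 + 576·535 = 0 + 68850 + 308160 = 377010
Σ Rᵢ = 0 + 27 + 123 = 150
N̂ = 377010 / 150 ≈ 2513.4 → 2513

N ≈ 2513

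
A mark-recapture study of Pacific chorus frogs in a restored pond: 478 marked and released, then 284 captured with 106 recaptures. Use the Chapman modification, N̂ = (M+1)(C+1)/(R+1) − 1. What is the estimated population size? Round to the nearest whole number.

N̂ = (478+1)(284+1)/(106+1) − 1 = 479·285/107 − 1
= 136515/107 − 1 ≈ 1275.8 − 1 ≈ 1274.8 → 1275

N ≈ 1275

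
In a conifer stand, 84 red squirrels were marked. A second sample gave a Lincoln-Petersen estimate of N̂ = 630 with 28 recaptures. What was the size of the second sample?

From N = M·C/R: C = N·R / M = 630·28 / 84 = 17640 / 84 = 210.

C = 210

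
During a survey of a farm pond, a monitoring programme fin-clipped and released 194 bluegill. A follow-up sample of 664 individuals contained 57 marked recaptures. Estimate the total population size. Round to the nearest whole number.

N ≈ 2260

The marked fraction in the recapture sample should equal the marked fraction in the population: 57/664 = 194/N.
N = (194 × 664) / 57 = 128816 / 57 ≈ 2259.9 → 2260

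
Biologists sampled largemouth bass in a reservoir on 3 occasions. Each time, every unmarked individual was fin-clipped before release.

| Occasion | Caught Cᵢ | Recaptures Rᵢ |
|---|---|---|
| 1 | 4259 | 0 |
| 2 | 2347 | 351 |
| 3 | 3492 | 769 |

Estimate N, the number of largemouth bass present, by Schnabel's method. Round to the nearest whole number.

Marked at large before each occasion: Mᵢ = Σⱼ<ᵢ (Cⱼ − Rⱼ) → M1=0, M2=4259, M3=6255
Σ MᵢCᵢ = 0·4259 + 4259·2347 + 6255·3492 = 0 + 9995873 + 21842460 = 31838333
Σ Rᵢ = 0 + 351 + 769 = 1120
N̂ = 31838333 / 1120 ≈ 28427.1 → 28427

N ≈ 28,427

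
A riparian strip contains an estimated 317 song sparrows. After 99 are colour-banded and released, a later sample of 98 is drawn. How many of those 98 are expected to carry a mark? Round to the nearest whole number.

expected recaptures ≈ 31

Expected recaptures E[R] = M·C / N.
E[R] = 99 × 98 / 317 = 9702 / 317 ≈ 30.6 → 31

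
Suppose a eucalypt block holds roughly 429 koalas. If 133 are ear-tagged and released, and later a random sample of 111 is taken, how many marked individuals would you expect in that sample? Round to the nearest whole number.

The marked fraction of the population is 133/429, so in a sample of 111 expect C·(M/N) marked.
E[R] = 133 × 111 / 429 = 14763 / 429 ≈ 34.4 → 34

expected recaptures ≈ 34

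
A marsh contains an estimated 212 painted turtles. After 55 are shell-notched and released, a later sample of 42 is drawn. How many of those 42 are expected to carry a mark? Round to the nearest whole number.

Expected recaptures E[R] = M·C / N.
E[R] = 55 × 42 / 212 = 2310 / 212 ≈ 10.9 → 11

expected recaptures ≈ 11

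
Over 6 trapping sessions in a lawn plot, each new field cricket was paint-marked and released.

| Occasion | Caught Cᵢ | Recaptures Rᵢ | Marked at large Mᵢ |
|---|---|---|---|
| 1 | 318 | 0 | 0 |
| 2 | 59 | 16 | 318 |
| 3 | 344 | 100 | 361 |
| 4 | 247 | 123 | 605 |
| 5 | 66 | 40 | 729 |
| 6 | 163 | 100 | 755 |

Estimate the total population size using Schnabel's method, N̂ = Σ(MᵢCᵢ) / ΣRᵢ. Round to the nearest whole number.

N ≈ 1223

Σ MᵢCᵢ = 0·318 + 318·59 + 361·344 + 605·247 + 729·66 + 755·163 = 0 + 18762 + 124184 + 149435 + 48114 + 123065 = 463560
Σ Rᵢ = 0 + 16 + 100 + 123 + 40 + 100 = 379
N̂ = 463560 / 379 ≈ 1223.1 → 1223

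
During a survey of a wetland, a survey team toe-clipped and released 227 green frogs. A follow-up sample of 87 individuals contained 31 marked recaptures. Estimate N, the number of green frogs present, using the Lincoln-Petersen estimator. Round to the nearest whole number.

N ≈ 637

N = (227 × 87) / 31 = 19749 / 31 ≈ 637.1 → 637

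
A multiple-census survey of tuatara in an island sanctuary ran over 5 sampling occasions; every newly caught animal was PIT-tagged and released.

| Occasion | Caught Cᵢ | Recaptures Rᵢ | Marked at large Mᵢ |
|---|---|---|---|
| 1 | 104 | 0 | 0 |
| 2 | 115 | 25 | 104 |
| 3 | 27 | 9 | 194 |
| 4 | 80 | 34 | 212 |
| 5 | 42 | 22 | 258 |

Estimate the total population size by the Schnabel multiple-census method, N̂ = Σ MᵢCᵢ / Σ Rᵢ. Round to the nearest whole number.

N ≈ 500

Σ MᵢCᵢ = 0·104 + 104·115 + 194·27 + 212·80 + 258·42 = 0 + 11960 + 5238 + 16960 + 10836 = 44994
Σ Rᵢ = 0 + 25 + 9 + 34 + 22 = 90
N̂ = 44994 / 90 ≈ 499.9 → 500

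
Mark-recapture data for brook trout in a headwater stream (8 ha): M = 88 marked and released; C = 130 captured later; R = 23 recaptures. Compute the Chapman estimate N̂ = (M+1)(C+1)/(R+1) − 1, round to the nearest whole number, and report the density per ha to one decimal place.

density ≈ 60.6 brook trout per ha

N̂ = 89·131/24 − 1 = 11659/24 − 1 ≈ 484.8 → 485
Density = N̂ / area = 485 / 8 ≈ 60.62 → 60.6 per ha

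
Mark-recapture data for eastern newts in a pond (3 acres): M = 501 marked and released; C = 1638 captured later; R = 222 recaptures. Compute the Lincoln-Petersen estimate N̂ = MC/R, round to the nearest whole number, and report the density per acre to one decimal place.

N̂ = 501·1638/222 = 820638/222 ≈ 3696.6 → 3697
Density = N̂ / area = 3697 / 3 ≈ 1232.33 → 1232.3 per acre

density ≈ 1232.3 eastern newts per acre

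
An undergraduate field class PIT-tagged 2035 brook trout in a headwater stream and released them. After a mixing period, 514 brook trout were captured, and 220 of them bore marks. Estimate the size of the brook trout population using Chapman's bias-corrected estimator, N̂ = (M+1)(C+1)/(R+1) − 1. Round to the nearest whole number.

N ≈ 4744

N̂ = (2035+1)(514+1)/(220+1) − 1 = 2036·515/221 − 1
= 1048540/221 − 1 ≈ 4744.5 − 1 ≈ 4743.5 → 4744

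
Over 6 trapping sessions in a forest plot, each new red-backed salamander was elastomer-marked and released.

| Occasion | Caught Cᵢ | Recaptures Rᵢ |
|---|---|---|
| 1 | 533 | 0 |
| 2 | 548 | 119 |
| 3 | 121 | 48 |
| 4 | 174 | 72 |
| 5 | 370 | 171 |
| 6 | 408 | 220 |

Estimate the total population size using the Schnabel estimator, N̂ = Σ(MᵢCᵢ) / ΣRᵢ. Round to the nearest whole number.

Marked at large before each occasion: Mᵢ = Σⱼ<ᵢ (Cⱼ − Rⱼ) → M1=0, M2=533, M3=962, M4=1035, M5=1137, M6=1336
Σ MᵢCᵢ = 0·533 + 533·548 + 962·121 + 1035·174 + 1137·370 + 1336·408 = 0 + 292084 + 116402 + 180090 + 420690 + 545088 = 1554354
Σ Rᵢ = 0 + 119 + 48 + 72 + 171 + 220 = 630
N̂ = 1554354 / 630 ≈ 2467.2 → 2467

N ≈ 2467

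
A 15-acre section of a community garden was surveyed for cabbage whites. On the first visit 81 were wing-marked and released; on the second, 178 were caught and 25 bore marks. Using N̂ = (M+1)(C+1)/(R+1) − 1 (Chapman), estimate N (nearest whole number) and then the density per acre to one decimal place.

N̂ = 82·179/26 − 1 = 14678/26 − 1 ≈ 563.5 → 564
Density = N̂ / area = 564 / 15 ≈ 37.60 → 37.6 per acre

density ≈ 37.6 cabbage whites per acre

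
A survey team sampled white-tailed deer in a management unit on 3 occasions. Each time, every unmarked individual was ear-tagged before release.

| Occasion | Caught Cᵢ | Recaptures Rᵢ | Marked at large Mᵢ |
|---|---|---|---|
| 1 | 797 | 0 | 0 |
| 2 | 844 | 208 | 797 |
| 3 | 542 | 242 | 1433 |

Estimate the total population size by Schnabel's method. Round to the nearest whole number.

N ≈ 3221

Σ MᵢCᵢ = 0·797 + 797·844 + 1433·542 = 0 + 672668 + 776686 = 1449354
Σ Rᵢ = 0 + 208 + 242 = 450
N̂ = 1449354 / 450 ≈ 3220.8 → 3221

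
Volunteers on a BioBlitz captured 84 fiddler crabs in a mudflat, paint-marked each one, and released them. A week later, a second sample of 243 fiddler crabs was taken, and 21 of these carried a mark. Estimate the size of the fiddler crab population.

The marked fraction in the recapture sample should equal the marked fraction in the population: 21/243 = 84/N.
N = (84 × 243) / 21 = 20412 / 21 = 972

N = 972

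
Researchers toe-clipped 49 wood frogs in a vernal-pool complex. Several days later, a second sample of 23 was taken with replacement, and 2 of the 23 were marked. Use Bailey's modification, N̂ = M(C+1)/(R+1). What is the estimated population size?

N = 392

N̂ = 49·(23+1)/(2+1) = 49·24/3 = 1176/3 = 392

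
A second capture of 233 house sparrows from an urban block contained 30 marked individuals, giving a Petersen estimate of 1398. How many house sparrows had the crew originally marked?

M = 180

From N = M·C/R: M = N·R / C = 1398·30 / 233 = 41940 / 233 = 180.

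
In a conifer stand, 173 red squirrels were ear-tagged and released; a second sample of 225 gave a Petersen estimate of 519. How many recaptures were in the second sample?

R = 75

From N = M·C/R: R = M·C / N = 173·225 / 519 = 38925 / 519 = 75.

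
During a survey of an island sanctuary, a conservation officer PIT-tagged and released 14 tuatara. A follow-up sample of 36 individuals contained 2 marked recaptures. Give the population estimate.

N = (14 × 36) / 2 = 504 / 2 = 252

N = 252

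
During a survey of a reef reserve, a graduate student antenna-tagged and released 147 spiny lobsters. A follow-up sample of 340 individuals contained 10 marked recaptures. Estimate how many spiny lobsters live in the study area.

Lincoln-Petersen assumes M/N = R/C, so N = M·C / R.
N = (147 × 340) / 10 = 49980 / 10 = 4998

N = 4998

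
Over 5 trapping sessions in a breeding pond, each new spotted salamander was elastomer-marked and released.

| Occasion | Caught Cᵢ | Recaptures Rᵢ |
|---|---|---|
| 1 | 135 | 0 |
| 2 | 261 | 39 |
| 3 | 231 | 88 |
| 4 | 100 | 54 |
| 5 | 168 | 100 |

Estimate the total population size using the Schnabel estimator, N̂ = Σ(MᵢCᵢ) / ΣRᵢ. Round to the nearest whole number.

Marked at large before each occasion: Mᵢ = Σⱼ<ᵢ (Cⱼ − Rⱼ) → M1=0, M2=135, M3=357, M4=500, M5=546
Σ MᵢCᵢ = 0·135 + 135·261 + 357·231 + 500·100 + 546·168 = 0 + 35235 + 82467 + 50000 + 91728 = 259430
Σ Rᵢ = 0 + 39 + 88 + 54 + 100 = 281
N̂ = 259430 / 281 ≈ 923.2 → 923

N ≈ 923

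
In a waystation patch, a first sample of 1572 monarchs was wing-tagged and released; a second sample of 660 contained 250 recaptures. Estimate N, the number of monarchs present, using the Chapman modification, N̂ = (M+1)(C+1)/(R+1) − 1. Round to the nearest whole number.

N̂ = (1572+1)(660+1)/(250+1) − 1 = 1573·661/251 − 1
= 1039753/251 − 1 ≈ 4142.4 − 1 ≈ 4141.4 → 4141

N ≈ 4141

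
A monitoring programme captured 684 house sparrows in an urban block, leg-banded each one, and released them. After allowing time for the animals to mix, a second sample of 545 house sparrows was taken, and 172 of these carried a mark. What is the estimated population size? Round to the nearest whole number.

The marked fraction in the recapture sample should equal the marked fraction in the population: 172/545 = 684/N.
N = (684 × 545) / 172 = 372780 / 172 ≈ 2167.3 → 2167

N ≈ 2167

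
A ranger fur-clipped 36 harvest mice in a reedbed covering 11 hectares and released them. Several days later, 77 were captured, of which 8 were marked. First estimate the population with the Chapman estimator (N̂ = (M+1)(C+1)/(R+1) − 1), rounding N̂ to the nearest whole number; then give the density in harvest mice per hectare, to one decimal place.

density ≈ 29.1 harvest mice per hectare

N̂ = 37·78/9 − 1 = 2886/9 − 1 ≈ 319.7 → 320
Density = N̂ / area = 320 / 11 ≈ 29.09 → 29.1 per hectare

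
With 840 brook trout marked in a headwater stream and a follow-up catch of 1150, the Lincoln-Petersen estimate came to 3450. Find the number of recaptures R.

R = 280

From N = M·C/R: R = M·C / N = 840·1150 / 3450 = 966000 / 3450 = 280.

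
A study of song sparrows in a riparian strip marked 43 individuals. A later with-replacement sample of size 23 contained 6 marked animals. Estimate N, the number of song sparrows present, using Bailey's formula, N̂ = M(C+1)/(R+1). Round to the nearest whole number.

N̂ = 43·(23+1)/(6+1) = 43·24/7 = 1032/7 ≈ 147.4 → 147

N ≈ 147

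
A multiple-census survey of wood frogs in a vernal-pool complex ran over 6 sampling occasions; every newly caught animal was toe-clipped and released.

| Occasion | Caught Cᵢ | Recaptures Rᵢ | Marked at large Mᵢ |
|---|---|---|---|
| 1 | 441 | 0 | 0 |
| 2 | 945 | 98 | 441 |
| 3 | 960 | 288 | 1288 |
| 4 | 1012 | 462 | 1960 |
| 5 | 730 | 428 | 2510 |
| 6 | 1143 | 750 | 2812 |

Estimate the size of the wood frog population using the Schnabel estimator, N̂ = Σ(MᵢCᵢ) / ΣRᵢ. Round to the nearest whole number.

Σ MᵢCᵢ = 0·441 + 441·945 + 1288·960 + 1960·1012 + 2510·730 + 2812·1143 = 0 + 416745 + 1236480 + 1983520 + 1832300 + 3214116 = 8683161
Σ Rᵢ = 0 + 98 + 288 + 462 + 428 + 750 = 2026
N̂ = 8683161 / 2026 ≈ 4285.9 → 4286

N ≈ 4286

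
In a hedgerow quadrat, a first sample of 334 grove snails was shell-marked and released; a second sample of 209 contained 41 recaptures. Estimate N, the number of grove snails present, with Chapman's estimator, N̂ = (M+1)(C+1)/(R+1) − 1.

N = 1674

N̂ = (334+1)(209+1)/(41+1) − 1 = 335·210/42 − 1
= 70350/42 − 1 = 1675 − 1 = 1674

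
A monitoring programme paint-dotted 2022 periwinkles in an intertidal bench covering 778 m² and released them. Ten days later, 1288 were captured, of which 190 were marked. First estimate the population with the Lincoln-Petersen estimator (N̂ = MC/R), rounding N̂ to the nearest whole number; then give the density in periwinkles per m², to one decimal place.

density ≈ 17.6 periwinkles per m²

N̂ = 2022·1288/190 = 2604336/190 ≈ 13707.0 → 13707
Density = N̂ / area = 13707 / 778 ≈ 17.62 → 17.6 per m²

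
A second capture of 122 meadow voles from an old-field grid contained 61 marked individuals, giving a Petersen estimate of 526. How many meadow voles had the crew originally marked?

M = 263

From N = M·C/R: M = N·R / C = 526·61 / 122 = 32086 / 122 = 263.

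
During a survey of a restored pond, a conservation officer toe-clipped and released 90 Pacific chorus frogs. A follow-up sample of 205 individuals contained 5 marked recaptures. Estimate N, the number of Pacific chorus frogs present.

N = 3690

If marked individuals mix randomly, R/C ≈ M/N, giving N ≈ M·C/R.
N = (90 × 205) / 5 = 18450 / 5 = 3690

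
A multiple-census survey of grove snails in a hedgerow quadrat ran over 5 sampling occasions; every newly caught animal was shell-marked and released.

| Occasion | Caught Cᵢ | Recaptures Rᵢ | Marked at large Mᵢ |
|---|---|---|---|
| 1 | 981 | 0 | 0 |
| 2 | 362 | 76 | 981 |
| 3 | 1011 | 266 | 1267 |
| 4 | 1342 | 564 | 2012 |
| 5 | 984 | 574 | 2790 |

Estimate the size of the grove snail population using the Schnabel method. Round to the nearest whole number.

N ≈ 4785

Σ MᵢCᵢ = 0·981 + 981·362 + 1267·1011 + 2012·1342 + 2790·984 = 0 + 355122 + 1280937 + 2700104 + 2745360 = 7081523
Σ Rᵢ = 0 + 76 + 266 + 564 + 574 = 1480
N̂ = 7081523 / 1480 ≈ 4784.8 → 4785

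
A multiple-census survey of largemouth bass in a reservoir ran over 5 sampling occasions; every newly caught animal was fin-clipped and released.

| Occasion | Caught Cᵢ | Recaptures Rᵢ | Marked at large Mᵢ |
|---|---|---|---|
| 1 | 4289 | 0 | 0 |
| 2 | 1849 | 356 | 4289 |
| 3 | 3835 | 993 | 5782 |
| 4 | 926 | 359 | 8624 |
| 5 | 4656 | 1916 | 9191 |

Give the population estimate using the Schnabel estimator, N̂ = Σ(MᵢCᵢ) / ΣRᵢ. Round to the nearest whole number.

Σ MᵢCᵢ = 0·4289 + 4289·1849 + 5782·3835 + 8624·926 + 9191·4656 = 0 + 7930361 + 22173970 + 7985824 + 42793296 = 80883451
Σ Rᵢ = 0 + 356 + 993 + 359 + 1916 = 3624
N̂ = 80883451 / 3624 ≈ 22318.8 → 22319

N ≈ 22,319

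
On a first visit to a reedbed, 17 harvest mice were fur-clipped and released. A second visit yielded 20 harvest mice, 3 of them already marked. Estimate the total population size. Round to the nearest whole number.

N = (17 × 20) / 3 = 340 / 3 ≈ 113.3 → 113

N ≈ 113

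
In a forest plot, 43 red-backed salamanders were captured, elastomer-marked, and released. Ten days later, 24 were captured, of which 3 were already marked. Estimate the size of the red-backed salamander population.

N = 344

The marked fraction in the recapture sample should equal the marked fraction in the population: 3/24 = 43/N.
N = (43 × 24) / 3 = 1032 / 3 = 344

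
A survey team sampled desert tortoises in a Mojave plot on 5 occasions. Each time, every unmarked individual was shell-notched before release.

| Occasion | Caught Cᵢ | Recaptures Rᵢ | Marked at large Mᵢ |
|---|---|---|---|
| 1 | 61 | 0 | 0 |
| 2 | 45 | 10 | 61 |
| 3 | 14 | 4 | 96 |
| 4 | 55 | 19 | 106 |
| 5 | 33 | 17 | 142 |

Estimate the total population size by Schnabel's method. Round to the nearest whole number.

Σ MᵢCᵢ = 0·61 + 61·45 + 96·14 + 106·55 + 142·33 = 0 + 2745 + 1344 + 5830 + 4686 = 14605
Σ Rᵢ = 0 + 10 + 4 + 19 + 17 = 50
N̂ = 14605 / 50 ≈ 292.1 → 292

N ≈ 292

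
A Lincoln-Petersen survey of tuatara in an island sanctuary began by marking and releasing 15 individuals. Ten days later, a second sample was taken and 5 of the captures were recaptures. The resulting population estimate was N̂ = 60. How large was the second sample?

C = 20

From N = M·C/R: C = N·R / M = 60·5 / 15 = 300 / 15 = 20.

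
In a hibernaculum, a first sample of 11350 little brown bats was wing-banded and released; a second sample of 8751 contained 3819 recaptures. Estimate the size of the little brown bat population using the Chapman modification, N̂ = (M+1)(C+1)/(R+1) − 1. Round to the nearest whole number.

N ≈ 26,005

N̂ = (11350+1)(8751+1)/(3819+1) − 1 = 11351·8752/3820 − 1
= 99343952/3820 − 1 ≈ 26006.3 − 1 ≈ 26005.3 → 26005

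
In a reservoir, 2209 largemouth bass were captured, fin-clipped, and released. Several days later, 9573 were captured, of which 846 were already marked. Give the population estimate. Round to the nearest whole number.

Lincoln-Petersen assumes M/N = R/C, so N = M·C / R.
N = (2209 × 9573) / 846 = 21146757 / 846 ≈ 24996.2 → 24996

N ≈ 24,996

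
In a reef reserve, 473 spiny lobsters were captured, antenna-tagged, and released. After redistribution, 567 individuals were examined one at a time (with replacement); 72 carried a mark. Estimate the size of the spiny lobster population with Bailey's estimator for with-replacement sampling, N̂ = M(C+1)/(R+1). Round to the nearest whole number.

N ≈ 3680

N̂ = 473·(567+1)/(72+1) = 473·568/73 = 268664/73 ≈ 3680.3 → 3680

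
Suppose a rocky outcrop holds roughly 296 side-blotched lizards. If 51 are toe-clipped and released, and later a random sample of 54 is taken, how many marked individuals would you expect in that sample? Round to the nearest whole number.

Expected recaptures E[R] = M·C / N.
E[R] = 51 × 54 / 296 = 2754 / 296 ≈ 9.3 → 9

expected recaptures ≈ 9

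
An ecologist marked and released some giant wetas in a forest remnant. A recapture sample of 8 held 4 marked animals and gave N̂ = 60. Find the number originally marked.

From N = M·C/R: M = N·R / C = 60·4 / 8 = 240 / 8 = 30.

M = 30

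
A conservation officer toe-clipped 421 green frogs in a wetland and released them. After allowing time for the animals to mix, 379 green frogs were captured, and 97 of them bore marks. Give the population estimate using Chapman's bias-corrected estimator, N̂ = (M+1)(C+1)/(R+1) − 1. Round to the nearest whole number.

N ≈ 1635

N̂ = (421+1)(379+1)/(97+1) − 1 = 422·380/98 − 1
= 160360/98 − 1 ≈ 1636.3 − 1 ≈ 1635.3 → 1635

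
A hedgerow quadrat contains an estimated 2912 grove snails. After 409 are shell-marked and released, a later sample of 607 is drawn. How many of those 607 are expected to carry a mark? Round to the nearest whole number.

Expected recaptures E[R] = M·C / N.
E[R] = 409 × 607 / 2912 = 248263 / 2912 ≈ 85.3 → 85

expected recaptures ≈ 85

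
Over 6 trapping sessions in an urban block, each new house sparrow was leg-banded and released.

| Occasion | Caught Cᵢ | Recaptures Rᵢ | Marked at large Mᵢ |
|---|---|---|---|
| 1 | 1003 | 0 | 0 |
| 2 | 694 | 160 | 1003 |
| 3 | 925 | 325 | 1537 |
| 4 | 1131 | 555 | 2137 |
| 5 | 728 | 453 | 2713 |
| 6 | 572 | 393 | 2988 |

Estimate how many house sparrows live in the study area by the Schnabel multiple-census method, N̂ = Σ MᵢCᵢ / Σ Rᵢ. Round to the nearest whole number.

N ≈ 4358

Σ MᵢCᵢ = 0·1003 + 1003·694 + 1537·925 + 2137·1131 + 2713·728 + 2988·572 = 0 + 696082 + 1421725 + 2416947 + 1975064 + 1709136 = 8218954
Σ Rᵢ = 0 + 160 + 325 + 555 + 453 + 393 = 1886
N̂ = 8218954 / 1886 ≈ 4357.9 → 4358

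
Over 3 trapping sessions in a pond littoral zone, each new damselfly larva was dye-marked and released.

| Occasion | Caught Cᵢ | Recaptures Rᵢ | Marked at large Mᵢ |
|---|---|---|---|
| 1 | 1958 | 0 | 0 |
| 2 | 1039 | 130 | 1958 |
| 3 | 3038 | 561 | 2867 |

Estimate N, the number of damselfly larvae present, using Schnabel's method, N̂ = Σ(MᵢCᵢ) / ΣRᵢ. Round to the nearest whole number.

Σ MᵢCᵢ = 0·1958 + 1958·1039 + 2867·3038 = 0 + 2034362 + 8709946 = 10744308
Σ Rᵢ = 0 + 130 + 561 = 691
N̂ = 10744308 / 691 ≈ 15548.9 → 15549

N ≈ 15,549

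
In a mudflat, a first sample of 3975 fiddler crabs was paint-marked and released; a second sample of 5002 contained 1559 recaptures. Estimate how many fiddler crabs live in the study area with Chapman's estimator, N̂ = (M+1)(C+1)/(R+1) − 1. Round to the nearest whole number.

N̂ = (3975+1)(5002+1)/(1559+1) − 1 = 3976·5003/1560 − 1
= 19891928/1560 − 1 ≈ 12751.2 − 1 ≈ 12750.2 → 12750

N ≈ 12,750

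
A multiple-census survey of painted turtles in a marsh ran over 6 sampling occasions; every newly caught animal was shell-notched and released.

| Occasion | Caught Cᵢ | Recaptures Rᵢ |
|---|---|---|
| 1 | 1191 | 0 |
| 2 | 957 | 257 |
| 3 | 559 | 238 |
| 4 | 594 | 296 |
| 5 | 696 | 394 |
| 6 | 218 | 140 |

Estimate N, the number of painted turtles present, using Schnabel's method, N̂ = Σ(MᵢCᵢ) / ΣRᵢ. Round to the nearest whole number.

Marked at large before each occasion: Mᵢ = Σⱼ<ᵢ (Cⱼ − Rⱼ) → M1=0, M2=1191, M3=1891, M4=2212, M5=2510, M6=2812
Σ MᵢCᵢ = 0·1191 + 1191·957 + 1891·559 + 2212·594 + 2510·696 + 2812·218 = 0 + 1139787 + 1057069 + 1313928 + 1746960 + 613016 = 5870760
Σ Rᵢ = 0 + 257 + 238 + 296 + 394 + 140 = 1325
N̂ = 5870760 / 1325 ≈ 4430.8 → 4431

N ≈ 4431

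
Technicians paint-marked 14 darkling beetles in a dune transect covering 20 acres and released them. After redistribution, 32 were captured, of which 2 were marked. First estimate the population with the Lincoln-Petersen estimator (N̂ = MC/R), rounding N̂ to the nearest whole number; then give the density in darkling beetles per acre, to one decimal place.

density ≈ 11.2 darkling beetles per acre

N̂ = 14·32/2 = 448/2 = 224
Density = N̂ / area = 224 / 20 ≈ 11.20 → 11.2 per acre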